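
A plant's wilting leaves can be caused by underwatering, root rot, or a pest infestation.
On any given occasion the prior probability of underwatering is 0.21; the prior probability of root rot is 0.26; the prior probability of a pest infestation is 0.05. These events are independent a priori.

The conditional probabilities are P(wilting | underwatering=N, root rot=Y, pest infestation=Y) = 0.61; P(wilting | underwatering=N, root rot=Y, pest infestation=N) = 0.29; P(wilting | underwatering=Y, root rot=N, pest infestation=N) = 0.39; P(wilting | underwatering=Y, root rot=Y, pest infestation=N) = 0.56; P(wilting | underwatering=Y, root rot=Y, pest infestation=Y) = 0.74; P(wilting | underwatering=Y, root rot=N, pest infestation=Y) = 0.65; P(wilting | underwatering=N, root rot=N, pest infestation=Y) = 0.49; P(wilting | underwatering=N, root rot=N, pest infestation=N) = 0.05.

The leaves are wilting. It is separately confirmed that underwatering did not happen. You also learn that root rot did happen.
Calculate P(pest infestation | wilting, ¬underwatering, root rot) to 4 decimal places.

Weight on pest infestation=true, given the evidence: 0.61·0.05 = 0.030500
Normalizer over all consistent configurations: 0.29·0.95 + 0.61·0.05 = 0.306000
P(pest infestation | wilting, ¬underwatering, root rot) = 0.030500/0.306000 ≈ 0.0997

P(pest infestation | wilting, ¬underwatering, root rot) ≈ 0.0997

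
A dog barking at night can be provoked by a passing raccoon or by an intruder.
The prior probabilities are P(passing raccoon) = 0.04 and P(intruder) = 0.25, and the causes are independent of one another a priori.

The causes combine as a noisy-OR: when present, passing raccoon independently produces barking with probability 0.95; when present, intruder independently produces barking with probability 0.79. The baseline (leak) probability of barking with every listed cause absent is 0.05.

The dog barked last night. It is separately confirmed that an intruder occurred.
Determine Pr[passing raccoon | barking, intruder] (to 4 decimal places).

Pr[passing raccoon | barking, intruder] ≈ 0.0490

Under noisy-OR, P(barking | causes) = 1 − (1−0.05)·∏(1−qᵢ) over the active causes.
Numerator (weight on configurations with passing raccoon): 0.990025·0.04 = 0.039601
Denominator P(barking | intruder): 0.8005·0.96 + 0.990025·0.04 = 0.808081
P(passing raccoon | barking, intruder) = 0.039601/0.808081 ≈ 0.0490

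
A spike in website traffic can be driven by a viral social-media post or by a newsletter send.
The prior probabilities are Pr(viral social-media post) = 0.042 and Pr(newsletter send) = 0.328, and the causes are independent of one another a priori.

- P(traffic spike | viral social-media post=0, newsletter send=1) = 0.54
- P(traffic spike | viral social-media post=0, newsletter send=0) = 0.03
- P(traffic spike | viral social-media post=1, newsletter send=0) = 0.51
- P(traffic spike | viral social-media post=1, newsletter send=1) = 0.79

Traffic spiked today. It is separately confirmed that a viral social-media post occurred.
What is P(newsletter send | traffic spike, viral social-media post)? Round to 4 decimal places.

P(newsletter send | traffic spike, viral social-media post) ≈ 0.4305

Sum P(traffic spike|·) weighted by the priors over both values of newsletter send:
  P(traffic spike | viral social-media post) = 0.51·0.672 + 0.79·0.328
        = 0.342720 + 0.259120 = 0.601840
Configurations with newsletter send contribute 0.259120, so
  P(newsletter send | traffic spike, viral social-media post) = 0.259120 / 0.601840 ≈ 0.4305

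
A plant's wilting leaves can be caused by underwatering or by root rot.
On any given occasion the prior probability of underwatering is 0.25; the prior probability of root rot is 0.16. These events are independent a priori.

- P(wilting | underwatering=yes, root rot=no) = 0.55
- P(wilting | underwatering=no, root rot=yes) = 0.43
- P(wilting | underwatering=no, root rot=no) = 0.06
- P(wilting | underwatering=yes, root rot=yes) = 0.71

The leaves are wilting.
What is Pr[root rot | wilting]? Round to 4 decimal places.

Pr[root rot | wilting] ≈ 0.3429

P(wilting) = 0.06*0.75*0.84 + 0.43*0.75*0.16 + 0.55*0.25*0.84 + 0.71*0.25*0.16 = 0.037800 + 0.051600 + 0.115500 + 0.028400 = 0.233300
The root rot-present share is 0.051600 + 0.028400 = 0.080000.
P(root rot | wilting) = 0.080000 / 0.233300 ≈ 0.3429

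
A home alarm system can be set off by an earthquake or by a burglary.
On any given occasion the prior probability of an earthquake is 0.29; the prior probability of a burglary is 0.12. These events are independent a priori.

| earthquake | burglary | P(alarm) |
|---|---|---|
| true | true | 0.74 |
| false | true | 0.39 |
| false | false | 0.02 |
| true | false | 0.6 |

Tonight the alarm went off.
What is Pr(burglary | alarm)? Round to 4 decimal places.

By total probability over the 4 (earthquake, burglary) configurations:
  P(alarm) = 0.02·0.71·0.88 + 0.39·0.71·0.12 + 0.6·0.29·0.88 + 0.74·0.29·0.12
        = 0.012496 + 0.033228 + 0.153120 + 0.025752 = 0.224596
The terms with burglary present sum to 0.058980, so
  P(burglary | alarm) = 0.058980 / 0.224596 ≈ 0.2626

Pr(burglary | alarm) ≈ 0.2626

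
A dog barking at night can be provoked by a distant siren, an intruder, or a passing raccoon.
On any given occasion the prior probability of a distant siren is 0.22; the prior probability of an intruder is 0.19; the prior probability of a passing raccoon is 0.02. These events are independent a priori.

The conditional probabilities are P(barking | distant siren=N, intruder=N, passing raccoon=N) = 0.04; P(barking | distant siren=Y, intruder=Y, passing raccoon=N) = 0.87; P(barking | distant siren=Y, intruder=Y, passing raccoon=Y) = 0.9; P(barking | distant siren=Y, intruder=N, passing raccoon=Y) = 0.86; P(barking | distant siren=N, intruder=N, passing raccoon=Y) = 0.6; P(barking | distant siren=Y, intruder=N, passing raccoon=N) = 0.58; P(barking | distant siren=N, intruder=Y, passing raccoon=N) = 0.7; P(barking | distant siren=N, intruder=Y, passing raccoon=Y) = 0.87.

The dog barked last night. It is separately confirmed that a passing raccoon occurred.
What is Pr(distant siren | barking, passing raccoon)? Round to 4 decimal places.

P(barking | passing raccoon) = 0.6*0.78*0.81 + 0.87*0.78*0.19 + 0.86*0.22*0.81 + 0.9*0.22*0.19 = 0.379080 + 0.128934 + 0.153252 + 0.037620 = 0.698886
Restricting to configurations with distant siren present: 0.153252 + 0.037620 = 0.190872.
P(distant siren | barking, passing raccoon) = 0.190872 / 0.698886 ≈ 0.2731

Pr(distant siren | barking, passing raccoon) ≈ 0.2731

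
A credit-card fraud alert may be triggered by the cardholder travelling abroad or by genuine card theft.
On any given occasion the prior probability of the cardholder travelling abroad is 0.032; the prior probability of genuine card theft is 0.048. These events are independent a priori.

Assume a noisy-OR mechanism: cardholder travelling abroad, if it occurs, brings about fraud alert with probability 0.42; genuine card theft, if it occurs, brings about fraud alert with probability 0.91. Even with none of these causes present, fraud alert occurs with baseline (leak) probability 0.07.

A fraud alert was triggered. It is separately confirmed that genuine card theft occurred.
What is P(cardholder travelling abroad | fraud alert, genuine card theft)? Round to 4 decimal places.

Under noisy-OR, P(fraud alert | causes) = 1 − (1−0.07)·∏(1−qᵢ) over the active causes.
Numerator (weight on configurations with cardholder travelling abroad): 0.951454×0.032 = 0.030447
The normalizing constant is 0.9163×0.968 + 0.951454×0.032 = 0.917425
P(cardholder travelling abroad | fraud alert, genuine card theft) = 0.030447/0.917425 ≈ 0.0332

P(cardholder travelling abroad | fraud alert, genuine card theft) ≈ 0.0332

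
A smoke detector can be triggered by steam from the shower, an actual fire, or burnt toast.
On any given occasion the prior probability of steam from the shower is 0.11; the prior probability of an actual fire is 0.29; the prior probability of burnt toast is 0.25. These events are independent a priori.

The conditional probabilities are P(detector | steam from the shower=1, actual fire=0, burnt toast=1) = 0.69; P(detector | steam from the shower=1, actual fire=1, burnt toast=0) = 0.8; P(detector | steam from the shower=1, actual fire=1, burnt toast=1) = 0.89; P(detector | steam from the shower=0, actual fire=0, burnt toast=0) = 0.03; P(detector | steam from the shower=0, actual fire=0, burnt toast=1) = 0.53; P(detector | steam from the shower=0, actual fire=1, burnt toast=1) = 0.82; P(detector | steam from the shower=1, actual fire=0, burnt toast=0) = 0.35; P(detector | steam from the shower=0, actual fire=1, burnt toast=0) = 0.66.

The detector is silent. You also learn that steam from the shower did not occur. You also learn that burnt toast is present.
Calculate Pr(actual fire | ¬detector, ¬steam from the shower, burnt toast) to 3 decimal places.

For the numerator, keep only actual fire=true terms: 0.18*0.29 = 0.052200
Normalizer over all consistent configurations: 0.47*0.71 + 0.18*0.29 = 0.385900
P(actual fire | ¬detector, ¬steam from the shower, burnt toast) = 0.052200/0.385900 ≈ 0.135

Pr(actual fire | ¬detector, ¬steam from the shower, burnt toast) ≈ 0.135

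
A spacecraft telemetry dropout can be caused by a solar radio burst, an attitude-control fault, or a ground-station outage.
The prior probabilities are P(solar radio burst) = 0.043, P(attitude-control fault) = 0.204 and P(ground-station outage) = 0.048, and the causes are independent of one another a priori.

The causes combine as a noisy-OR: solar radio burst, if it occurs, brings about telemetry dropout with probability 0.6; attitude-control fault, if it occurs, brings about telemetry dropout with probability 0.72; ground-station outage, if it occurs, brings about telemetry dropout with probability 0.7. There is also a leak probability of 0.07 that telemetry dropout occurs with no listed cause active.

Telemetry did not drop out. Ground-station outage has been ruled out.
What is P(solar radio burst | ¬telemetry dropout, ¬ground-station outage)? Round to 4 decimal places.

P(solar radio burst | ¬telemetry dropout, ¬ground-station outage) ≈ 0.0177

Under noisy-OR, P(telemetry dropout | causes) = 1 − (1−0.07)·∏(1−qᵢ) over the active causes.
Weight on solar radio burst=true, given the evidence: 0.012733 + 0.000914 = 0.013647
The normalizing constant is 0.93*0.957*0.796 + 0.2604*0.957*0.204 + 0.372*0.043*0.796 + 0.10416*0.043*0.204 = 0.772932
P(solar radio burst | ¬telemetry dropout, ¬ground-station outage) = 0.013647/0.772932 ≈ 0.0177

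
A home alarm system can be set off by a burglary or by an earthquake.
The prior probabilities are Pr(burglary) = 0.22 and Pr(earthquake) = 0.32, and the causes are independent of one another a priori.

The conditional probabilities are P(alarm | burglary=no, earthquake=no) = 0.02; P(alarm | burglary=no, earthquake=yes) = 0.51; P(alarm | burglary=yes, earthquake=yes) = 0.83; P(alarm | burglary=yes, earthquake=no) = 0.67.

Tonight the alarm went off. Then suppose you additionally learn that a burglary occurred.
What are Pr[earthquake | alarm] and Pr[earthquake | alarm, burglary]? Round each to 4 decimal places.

Weight on earthquake=true, given the evidence: 0.127296 + 0.058432 = 0.185728
Denominator P(alarm): 0.02×0.78×0.68 + 0.51×0.78×0.32 + 0.67×0.22×0.68 + 0.83×0.22×0.32 = 0.296568
P(earthquake | alarm) = 0.185728/0.296568 ≈ 0.6263

Now condition on the additional information:
Sum P(alarm|·) weighted by the priors over both values of earthquake:
  P(alarm | burglary) = 0.67×0.68 + 0.83×0.32
        = 0.455600 + 0.265600 = 0.721200
The terms with earthquake present sum to 0.265600, so
  P(earthquake | alarm, burglary) = 0.265600 / 0.721200 ≈ 0.3683

Pr[earthquake | alarm] ≈ 0.6263; Pr[earthquake | alarm, burglary] ≈ 0.3683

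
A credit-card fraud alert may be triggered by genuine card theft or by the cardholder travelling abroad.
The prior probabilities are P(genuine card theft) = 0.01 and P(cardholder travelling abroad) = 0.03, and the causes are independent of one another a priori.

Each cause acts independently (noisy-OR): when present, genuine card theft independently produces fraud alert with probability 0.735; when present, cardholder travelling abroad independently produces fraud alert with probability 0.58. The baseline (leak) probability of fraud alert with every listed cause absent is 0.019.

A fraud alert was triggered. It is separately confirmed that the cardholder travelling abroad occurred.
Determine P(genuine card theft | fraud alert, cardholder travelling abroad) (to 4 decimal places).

Under noisy-OR, P(fraud alert | causes) = 1 − (1−0.019)·∏(1−qᵢ) over the active causes.
For the numerator, keep only genuine card theft=true terms: 0.890815·0.01 = 0.008908
Normalizer over all consistent configurations: 0.58798·0.99 + 0.890815·0.01 = 0.591008
P(genuine card theft | fraud alert, cardholder travelling abroad) = 0.008908/0.591008 ≈ 0.0151

P(genuine card theft | fraud alert, cardholder travelling abroad) ≈ 0.0151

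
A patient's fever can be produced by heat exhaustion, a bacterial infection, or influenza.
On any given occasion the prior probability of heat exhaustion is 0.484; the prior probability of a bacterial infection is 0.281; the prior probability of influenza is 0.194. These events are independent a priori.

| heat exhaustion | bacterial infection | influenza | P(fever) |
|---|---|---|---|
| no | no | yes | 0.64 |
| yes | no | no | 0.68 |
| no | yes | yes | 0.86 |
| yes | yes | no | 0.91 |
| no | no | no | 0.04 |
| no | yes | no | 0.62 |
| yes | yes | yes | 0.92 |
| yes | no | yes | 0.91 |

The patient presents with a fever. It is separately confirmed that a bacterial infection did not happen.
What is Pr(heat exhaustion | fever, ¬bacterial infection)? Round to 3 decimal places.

Sum P(fever|·) weighted by the priors over the 4 (heat exhaustion, influenza) configurations:
  P(fever | ¬bacterial infection) = 0.04×0.516×0.806 + 0.64×0.516×0.194 + 0.68×0.484×0.806 + 0.91×0.484×0.194
        = 0.016636 + 0.064067 + 0.265271 + 0.085445 = 0.431419
Configurations with heat exhaustion contribute 0.350716, so
  P(heat exhaustion | fever, ¬bacterial infection) = 0.350716 / 0.431419 ≈ 0.813

Pr(heat exhaustion | fever, ¬bacterial infection) ≈ 0.813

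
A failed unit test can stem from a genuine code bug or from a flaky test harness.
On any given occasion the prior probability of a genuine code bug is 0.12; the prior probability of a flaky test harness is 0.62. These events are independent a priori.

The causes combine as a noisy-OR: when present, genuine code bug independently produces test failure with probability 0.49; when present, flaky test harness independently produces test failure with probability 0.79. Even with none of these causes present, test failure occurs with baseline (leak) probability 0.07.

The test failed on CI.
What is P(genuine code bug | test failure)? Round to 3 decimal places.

Under noisy-OR, P(test failure | causes) = 1 − (1−0.07)·∏(1−qᵢ) over the active causes.
Enumerate the 4 (genuine code bug, flaky test harness) configurations and weight by the priors:
  P(test failure) = 0.07×0.88×0.38 + 0.8047×0.88×0.62 + 0.5257×0.12×0.38 + 0.900397×0.12×0.62
        = 0.023408 + 0.439044 + 0.023972 + 0.066990 = 0.553414
Keeping only the genuine code bug-present terms gives 0.090962, so
  P(genuine code bug | test failure) = 0.090962 / 0.553414 ≈ 0.164

P(genuine code bug | test failure) ≈ 0.164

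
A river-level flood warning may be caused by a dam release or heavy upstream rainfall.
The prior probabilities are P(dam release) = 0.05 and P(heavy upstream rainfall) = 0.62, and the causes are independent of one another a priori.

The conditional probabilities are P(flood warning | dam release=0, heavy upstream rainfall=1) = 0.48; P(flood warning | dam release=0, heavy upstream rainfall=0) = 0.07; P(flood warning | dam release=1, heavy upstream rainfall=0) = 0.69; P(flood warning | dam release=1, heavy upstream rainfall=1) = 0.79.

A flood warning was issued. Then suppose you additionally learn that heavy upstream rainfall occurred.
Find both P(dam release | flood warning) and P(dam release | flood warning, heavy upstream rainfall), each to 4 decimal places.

P(dam release | flood warning) ≈ 0.1088; P(dam release | flood warning, heavy upstream rainfall) ≈ 0.0797

P(flood warning) = 0.07·0.95·0.38 + 0.48·0.95·0.62 + 0.69·0.05·0.38 + 0.79·0.05·0.62 = 0.025270 + 0.282720 + 0.013110 + 0.024490 = 0.345590
Restricting to configurations with dam release present: 0.013110 + 0.024490 = 0.037600.
P(dam release | flood warning) = 0.037600 / 0.345590 ≈ 0.1088

With the extra evidence:
Enumerate both values of dam release and weight by the priors:
  P(flood warning | heavy upstream rainfall) = 0.48·0.95 + 0.79·0.05
        = 0.456000 + 0.039500 = 0.495500
The terms with dam release present sum to 0.039500, so
  P(dam release | flood warning, heavy upstream rainfall) = 0.039500 / 0.495500 ≈ 0.0797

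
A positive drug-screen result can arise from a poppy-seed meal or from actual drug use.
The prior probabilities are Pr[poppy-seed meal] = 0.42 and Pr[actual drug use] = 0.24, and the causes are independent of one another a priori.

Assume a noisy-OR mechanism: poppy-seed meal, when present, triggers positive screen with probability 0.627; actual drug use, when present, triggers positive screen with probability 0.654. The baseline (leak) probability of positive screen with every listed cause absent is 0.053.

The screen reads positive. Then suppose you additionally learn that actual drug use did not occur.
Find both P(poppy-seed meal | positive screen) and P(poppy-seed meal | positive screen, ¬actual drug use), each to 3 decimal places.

Under noisy-OR, P(positive screen | causes) = 1 − (1−0.053)·∏(1−qᵢ) over the active causes.
Sum P(positive screen|·) weighted by the priors over the 4 (poppy-seed meal, actual drug use) configurations:
  P(positive screen) = 0.053×0.58×0.76 + 0.672338×0.58×0.24 + 0.646769×0.42×0.76 + 0.877782×0.42×0.24
        = 0.023362 + 0.093589 + 0.206449 + 0.088480 = 0.411880
Keeping only the poppy-seed meal-present terms gives 0.294929, so
  P(poppy-seed meal | positive screen) = 0.294929 / 0.411880 ≈ 0.716

With the extra evidence:
Weight on poppy-seed meal=true, given the evidence: 0.646769*0.42 = 0.271643
The normalizing constant is 0.053*0.58 + 0.646769*0.42 = 0.302383
Posterior = 0.271643 / 0.302383 ≈ 0.898

P(poppy-seed meal | positive screen) ≈ 0.716; P(poppy-seed meal | positive screen, ¬actual drug use) ≈ 0.898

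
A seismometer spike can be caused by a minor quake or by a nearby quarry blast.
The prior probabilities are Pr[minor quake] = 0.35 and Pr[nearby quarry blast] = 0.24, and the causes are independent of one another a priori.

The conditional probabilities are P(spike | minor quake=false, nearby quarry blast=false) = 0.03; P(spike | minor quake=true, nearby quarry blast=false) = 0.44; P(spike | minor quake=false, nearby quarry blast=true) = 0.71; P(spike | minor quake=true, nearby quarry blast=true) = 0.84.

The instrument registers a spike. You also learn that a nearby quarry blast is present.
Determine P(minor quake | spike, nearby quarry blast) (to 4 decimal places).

P(minor quake | spike, nearby quarry blast) ≈ 0.3891

P(spike | nearby quarry blast) = 0.71×0.65 + 0.84×0.35 = 0.461500 + 0.294000 = 0.755500
The minor quake-present share is 0.84×0.35 = 0.294000.
Hence the posterior is 0.294000/0.755500 ≈ 0.3891.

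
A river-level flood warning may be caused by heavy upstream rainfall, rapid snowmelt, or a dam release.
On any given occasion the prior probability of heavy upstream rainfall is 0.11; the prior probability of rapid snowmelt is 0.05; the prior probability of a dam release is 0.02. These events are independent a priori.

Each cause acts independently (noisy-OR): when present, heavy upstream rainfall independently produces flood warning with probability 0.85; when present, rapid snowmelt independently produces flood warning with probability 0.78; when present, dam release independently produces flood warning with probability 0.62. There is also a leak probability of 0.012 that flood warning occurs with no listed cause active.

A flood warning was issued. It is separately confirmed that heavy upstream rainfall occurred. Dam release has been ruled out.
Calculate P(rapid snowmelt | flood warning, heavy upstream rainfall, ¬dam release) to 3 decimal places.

Under noisy-OR, P(flood warning | causes) = 1 − (1−0.012)·∏(1−qᵢ) over the active causes.
By total probability over both values of rapid snowmelt:
  P(flood warning | heavy upstream rainfall, ¬dam release) = 0.8518×0.95 + 0.967396×0.05
        = 0.809210 + 0.048370 = 0.857580
Configurations with rapid snowmelt contribute 0.048370, so
  P(rapid snowmelt | flood warning, heavy upstream rainfall, ¬dam release) = 0.048370 / 0.857580 ≈ 0.056

P(rapid snowmelt | flood warning, heavy upstream rainfall, ¬dam release) ≈ 0.056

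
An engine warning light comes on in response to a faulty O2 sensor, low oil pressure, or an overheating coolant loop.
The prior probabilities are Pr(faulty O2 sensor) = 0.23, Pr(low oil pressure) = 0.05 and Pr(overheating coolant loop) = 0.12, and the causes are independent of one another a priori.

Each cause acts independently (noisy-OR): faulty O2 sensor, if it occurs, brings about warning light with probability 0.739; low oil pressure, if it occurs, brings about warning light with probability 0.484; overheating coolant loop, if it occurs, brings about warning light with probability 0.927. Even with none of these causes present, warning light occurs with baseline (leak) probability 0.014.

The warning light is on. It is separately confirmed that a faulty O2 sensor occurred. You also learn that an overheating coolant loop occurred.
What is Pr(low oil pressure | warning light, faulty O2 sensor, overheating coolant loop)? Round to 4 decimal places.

Under noisy-OR, P(warning light | causes) = 1 − (1−0.014)·∏(1−qᵢ) over the active causes.
P(warning light | faulty O2 sensor, overheating coolant loop) = 0.981214·0.95 + 0.990306·0.05 = 0.932153 + 0.049515 = 0.981668
The low oil pressure-present share is 0.990306·0.05 = 0.049515.
Hence the posterior is 0.049515/0.981668 ≈ 0.0504.

Pr(low oil pressure | warning light, faulty O2 sensor, overheating coolant loop) ≈ 0.0504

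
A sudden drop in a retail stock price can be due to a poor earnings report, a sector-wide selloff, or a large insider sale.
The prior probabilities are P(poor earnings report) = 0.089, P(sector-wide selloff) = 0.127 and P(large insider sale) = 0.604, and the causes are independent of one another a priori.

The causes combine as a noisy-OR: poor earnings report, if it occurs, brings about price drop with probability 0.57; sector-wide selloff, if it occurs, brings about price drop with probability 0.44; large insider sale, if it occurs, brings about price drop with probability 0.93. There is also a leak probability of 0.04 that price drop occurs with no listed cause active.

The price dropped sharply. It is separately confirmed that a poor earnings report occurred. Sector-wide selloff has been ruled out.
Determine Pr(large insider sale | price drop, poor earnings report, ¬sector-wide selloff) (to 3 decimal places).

Under noisy-OR, P(price drop | causes) = 1 − (1−0.04)·∏(1−qᵢ) over the active causes.
Sum P(price drop|·) weighted by the priors over both values of large insider sale:
  P(price drop | poor earnings report, ¬sector-wide selloff) = 0.5872*0.396 + 0.971104*0.604
        = 0.232531 + 0.586547 = 0.819078
Keeping only the large insider sale-present terms gives 0.586547, so
  P(large insider sale | price drop, poor earnings report, ¬sector-wide selloff) = 0.586547 / 0.819078 ≈ 0.716

Pr(large insider sale | price drop, poor earnings report, ¬sector-wide selloff) ≈ 0.716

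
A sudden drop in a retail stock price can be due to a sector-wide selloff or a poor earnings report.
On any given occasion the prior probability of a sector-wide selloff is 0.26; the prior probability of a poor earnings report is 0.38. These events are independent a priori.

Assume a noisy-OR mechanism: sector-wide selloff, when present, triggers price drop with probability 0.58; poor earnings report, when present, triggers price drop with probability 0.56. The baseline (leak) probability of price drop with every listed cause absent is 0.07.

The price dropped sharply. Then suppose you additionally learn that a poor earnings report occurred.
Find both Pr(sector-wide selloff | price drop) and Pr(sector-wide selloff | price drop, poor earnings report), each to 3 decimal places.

Pr(sector-wide selloff | price drop) ≈ 0.476; Pr(sector-wide selloff | price drop, poor earnings report) ≈ 0.330

Under noisy-OR, P(price drop | causes) = 1 − (1−0.07)·∏(1−qᵢ) over the active causes.
P(price drop) = 0.07*0.74*0.62 + 0.5908*0.74*0.38 + 0.6094*0.26*0.62 + 0.828136*0.26*0.38 = 0.032116 + 0.166133 + 0.098235 + 0.081820 = 0.378304
The sector-wide selloff-present share is 0.098235 + 0.081820 = 0.180055.
Hence the posterior is 0.180055/0.378304 ≈ 0.476.

With the extra evidence:
P(price drop | poor earnings report) = 0.5908×0.74 + 0.828136×0.26 = 0.437192 + 0.215315 = 0.652507
The sector-wide selloff-present share is 0.828136×0.26 = 0.215315.
P(sector-wide selloff | price drop, poor earnings report) = 0.215315 / 0.652507 ≈ 0.330
The drop from 0.476 to 0.330 is the explaining-away (discounting) effect.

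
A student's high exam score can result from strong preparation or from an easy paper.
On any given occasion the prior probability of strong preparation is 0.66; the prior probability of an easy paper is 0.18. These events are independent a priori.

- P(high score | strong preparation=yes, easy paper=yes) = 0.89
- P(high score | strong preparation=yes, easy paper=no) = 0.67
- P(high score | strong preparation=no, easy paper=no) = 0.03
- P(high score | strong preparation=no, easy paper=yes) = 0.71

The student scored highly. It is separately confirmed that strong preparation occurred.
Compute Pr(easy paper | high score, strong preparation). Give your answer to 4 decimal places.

Enumerate both values of easy paper and weight by the priors:
  P(high score | strong preparation) = 0.67×0.82 + 0.89×0.18
        = 0.549400 + 0.160200 = 0.709600
Configurations with easy paper contribute 0.160200, so
  P(easy paper | high score, strong preparation) = 0.160200 / 0.709600 ≈ 0.2258

Pr(easy paper | high score, strong preparation) ≈ 0.2258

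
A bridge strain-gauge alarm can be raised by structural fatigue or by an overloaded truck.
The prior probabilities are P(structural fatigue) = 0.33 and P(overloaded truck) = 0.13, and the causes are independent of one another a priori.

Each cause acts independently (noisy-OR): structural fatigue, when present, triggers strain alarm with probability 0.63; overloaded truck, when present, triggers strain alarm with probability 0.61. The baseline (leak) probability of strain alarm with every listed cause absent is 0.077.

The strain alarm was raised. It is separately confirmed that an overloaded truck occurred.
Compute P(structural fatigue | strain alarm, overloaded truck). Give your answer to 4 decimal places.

Under noisy-OR, P(strain alarm | causes) = 1 − (1−0.077)·∏(1−qᵢ) over the active causes.
P(strain alarm | overloaded truck) = 0.64003*0.67 + 0.866811*0.33 = 0.428820 + 0.286048 = 0.714868
Of this, 0.286048 comes from 0.866811*0.33 (the structural fatigue=true cases).
So P(structural fatigue | strain alarm, overloaded truck) = 0.286048/0.714868 ≈ 0.4001.

P(structural fatigue | strain alarm, overloaded truck) ≈ 0.4001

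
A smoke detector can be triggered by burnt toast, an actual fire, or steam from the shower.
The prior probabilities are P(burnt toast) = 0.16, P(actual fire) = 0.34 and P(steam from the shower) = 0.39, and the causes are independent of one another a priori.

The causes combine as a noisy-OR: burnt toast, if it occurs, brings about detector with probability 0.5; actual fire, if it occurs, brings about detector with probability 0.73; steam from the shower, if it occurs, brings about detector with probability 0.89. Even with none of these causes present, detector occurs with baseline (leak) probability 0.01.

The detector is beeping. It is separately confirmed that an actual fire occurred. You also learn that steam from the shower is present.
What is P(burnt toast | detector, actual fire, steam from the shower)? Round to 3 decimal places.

Under noisy-OR, P(detector | causes) = 1 − (1−0.01)·∏(1−qᵢ) over the active causes.
Numerator (weight on configurations with burnt toast): 0.985298*0.16 = 0.157648
The normalizing constant is 0.970597*0.84 + 0.985298*0.16 = 0.972949
P(burnt toast | detector, actual fire, steam from the shower) = 0.157648/0.972949 ≈ 0.162

P(burnt toast | detector, actual fire, steam from the shower) ≈ 0.162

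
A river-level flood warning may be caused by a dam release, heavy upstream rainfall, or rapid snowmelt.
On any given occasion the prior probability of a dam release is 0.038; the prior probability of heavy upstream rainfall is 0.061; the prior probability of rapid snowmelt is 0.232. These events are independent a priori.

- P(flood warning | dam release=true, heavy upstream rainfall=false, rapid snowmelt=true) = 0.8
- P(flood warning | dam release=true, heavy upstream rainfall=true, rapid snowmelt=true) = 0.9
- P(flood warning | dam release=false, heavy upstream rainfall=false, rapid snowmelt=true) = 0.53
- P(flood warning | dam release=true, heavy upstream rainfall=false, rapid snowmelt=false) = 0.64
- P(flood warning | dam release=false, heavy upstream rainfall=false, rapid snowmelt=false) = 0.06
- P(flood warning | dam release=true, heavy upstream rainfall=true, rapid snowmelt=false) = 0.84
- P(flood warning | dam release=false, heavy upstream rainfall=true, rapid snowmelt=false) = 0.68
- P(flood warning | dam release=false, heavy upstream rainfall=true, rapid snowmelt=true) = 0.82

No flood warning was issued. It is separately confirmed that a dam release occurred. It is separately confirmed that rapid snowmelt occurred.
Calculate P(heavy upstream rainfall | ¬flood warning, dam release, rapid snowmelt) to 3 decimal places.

P(heavy upstream rainfall | ¬flood warning, dam release, rapid snowmelt) ≈ 0.031

P(¬flood warning | dam release, rapid snowmelt) = 0.2·0.939 + 0.1·0.061 = 0.187800 + 0.006100 = 0.193900
Of this, 0.006100 comes from 0.1·0.061 (the heavy upstream rainfall=true cases).
P(heavy upstream rainfall | ¬flood warning, dam release, rapid snowmelt) = 0.006100 / 0.193900 ≈ 0.031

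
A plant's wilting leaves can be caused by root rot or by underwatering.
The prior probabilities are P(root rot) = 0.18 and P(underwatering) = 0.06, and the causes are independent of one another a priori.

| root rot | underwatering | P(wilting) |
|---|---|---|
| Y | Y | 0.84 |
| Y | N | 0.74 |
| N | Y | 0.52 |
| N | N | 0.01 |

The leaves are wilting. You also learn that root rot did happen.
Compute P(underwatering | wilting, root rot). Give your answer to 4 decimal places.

For the numerator, keep only underwatering=true terms: 0.84*0.06 = 0.050400
The normalizing constant is 0.74*0.94 + 0.84*0.06 = 0.746000
Posterior = 0.050400 / 0.746000 ≈ 0.0676

P(underwatering | wilting, root rot) ≈ 0.0676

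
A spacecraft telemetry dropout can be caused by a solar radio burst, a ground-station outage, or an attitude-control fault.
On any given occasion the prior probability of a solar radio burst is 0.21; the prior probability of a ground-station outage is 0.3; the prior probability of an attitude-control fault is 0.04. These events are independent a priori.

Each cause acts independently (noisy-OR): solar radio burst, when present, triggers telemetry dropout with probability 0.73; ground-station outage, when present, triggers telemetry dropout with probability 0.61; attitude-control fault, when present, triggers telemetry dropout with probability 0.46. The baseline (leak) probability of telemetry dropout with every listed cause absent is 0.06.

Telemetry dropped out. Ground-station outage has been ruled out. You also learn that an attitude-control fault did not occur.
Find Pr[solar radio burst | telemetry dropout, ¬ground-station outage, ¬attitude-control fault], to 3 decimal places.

Under noisy-OR, P(telemetry dropout | causes) = 1 − (1−0.06)·∏(1−qᵢ) over the active causes.
By total probability over both values of solar radio burst:
  P(telemetry dropout | ¬ground-station outage, ¬attitude-control fault) = 0.06×0.79 + 0.7462×0.21
        = 0.047400 + 0.156702 = 0.204102
Configurations with solar radio burst contribute 0.156702, so
  P(solar radio burst | telemetry dropout, ¬ground-station outage, ¬attitude-control fault) = 0.156702 / 0.204102 ≈ 0.768

Pr[solar radio burst | telemetry dropout, ¬ground-station outage, ¬attitude-control fault] ≈ 0.768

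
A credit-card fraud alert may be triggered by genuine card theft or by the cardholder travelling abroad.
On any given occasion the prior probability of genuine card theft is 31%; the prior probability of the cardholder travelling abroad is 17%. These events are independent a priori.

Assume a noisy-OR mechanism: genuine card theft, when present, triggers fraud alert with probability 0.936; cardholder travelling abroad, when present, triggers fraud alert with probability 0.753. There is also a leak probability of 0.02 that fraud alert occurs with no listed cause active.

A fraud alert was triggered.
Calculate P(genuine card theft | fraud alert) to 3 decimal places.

Under noisy-OR, P(fraud alert | causes) = 1 − (1−0.02)·∏(1−qᵢ) over the active causes.
P(fraud alert) = 0.02*0.69*0.83 + 0.75794*0.69*0.17 + 0.93728*0.31*0.83 + 0.984508*0.31*0.17 = 0.011454 + 0.088906 + 0.241162 + 0.051884 = 0.393406
Restricting to configurations with genuine card theft present: 0.241162 + 0.051884 = 0.293046.
So P(genuine card theft | fraud alert) = 0.293046/0.393406 ≈ 0.745.

P(genuine card theft | fraud alert) ≈ 0.745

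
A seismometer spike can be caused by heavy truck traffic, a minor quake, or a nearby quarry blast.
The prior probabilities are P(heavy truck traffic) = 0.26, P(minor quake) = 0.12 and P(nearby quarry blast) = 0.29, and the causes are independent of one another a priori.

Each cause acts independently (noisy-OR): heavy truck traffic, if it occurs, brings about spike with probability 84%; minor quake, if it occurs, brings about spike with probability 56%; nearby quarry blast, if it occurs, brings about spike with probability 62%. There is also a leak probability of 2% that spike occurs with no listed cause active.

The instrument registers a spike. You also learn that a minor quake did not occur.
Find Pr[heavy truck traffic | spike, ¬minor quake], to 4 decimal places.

Under noisy-OR, P(spike | causes) = 1 − (1−0.02)·∏(1−qᵢ) over the active causes.
P(spike | ¬minor quake) = 0.02×0.74×0.71 + 0.6276×0.74×0.29 + 0.8432×0.26×0.71 + 0.940416×0.26×0.29 = 0.010508 + 0.134683 + 0.155655 + 0.070907 = 0.371753
The heavy truck traffic-present share is 0.155655 + 0.070907 = 0.226562.
Hence the posterior is 0.226562/0.371753 ≈ 0.6094.

Pr[heavy truck traffic | spike, ¬minor quake] ≈ 0.6094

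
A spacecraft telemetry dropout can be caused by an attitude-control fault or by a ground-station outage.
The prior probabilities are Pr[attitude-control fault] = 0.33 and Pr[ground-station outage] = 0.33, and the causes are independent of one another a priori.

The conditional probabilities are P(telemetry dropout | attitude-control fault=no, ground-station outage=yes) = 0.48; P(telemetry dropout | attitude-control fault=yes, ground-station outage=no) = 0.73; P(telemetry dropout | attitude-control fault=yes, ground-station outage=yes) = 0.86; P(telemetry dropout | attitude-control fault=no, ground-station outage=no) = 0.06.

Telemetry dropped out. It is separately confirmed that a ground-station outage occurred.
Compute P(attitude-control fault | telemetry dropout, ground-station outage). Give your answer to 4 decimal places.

P(attitude-control fault | telemetry dropout, ground-station outage) ≈ 0.4688

Sum P(telemetry dropout|·) weighted by the priors over both values of attitude-control fault:
  P(telemetry dropout | ground-station outage) = 0.48*0.67 + 0.86*0.33
        = 0.321600 + 0.283800 = 0.605400
The terms with attitude-control fault present sum to 0.283800, so
  P(attitude-control fault | telemetry dropout, ground-station outage) = 0.283800 / 0.605400 ≈ 0.4688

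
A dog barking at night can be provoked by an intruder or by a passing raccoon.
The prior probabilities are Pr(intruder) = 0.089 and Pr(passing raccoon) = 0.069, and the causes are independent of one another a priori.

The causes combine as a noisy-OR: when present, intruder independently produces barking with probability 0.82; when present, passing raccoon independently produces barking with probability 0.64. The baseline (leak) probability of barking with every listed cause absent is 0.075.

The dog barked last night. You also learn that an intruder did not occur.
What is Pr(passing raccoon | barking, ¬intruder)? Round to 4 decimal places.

Pr(passing raccoon | barking, ¬intruder) ≈ 0.3973

Under noisy-OR, P(barking | causes) = 1 − (1−0.075)·∏(1−qᵢ) over the active causes.
P(barking | ¬intruder) = 0.075×0.931 + 0.667×0.069 = 0.069825 + 0.046023 = 0.115848
Of this, 0.046023 comes from 0.667×0.069 (the passing raccoon=true cases).
P(passing raccoon | barking, ¬intruder) = 0.046023 / 0.115848 ≈ 0.3973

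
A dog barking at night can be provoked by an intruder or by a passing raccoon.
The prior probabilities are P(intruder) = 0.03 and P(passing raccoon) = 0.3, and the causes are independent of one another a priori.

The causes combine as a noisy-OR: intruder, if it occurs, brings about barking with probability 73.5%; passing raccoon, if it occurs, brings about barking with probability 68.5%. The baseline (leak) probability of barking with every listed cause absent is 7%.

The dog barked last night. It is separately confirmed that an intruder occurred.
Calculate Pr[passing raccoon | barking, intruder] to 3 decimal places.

Pr[passing raccoon | barking, intruder] ≈ 0.344

Under noisy-OR, P(barking | causes) = 1 − (1−0.07)·∏(1−qᵢ) over the active causes.
Weight on passing raccoon=true, given the evidence: 0.922368×0.3 = 0.276710
Denominator P(barking | intruder): 0.75355×0.7 + 0.922368×0.3 = 0.804195
P(passing raccoon | barking, intruder) = 0.276710/0.804195 ≈ 0.344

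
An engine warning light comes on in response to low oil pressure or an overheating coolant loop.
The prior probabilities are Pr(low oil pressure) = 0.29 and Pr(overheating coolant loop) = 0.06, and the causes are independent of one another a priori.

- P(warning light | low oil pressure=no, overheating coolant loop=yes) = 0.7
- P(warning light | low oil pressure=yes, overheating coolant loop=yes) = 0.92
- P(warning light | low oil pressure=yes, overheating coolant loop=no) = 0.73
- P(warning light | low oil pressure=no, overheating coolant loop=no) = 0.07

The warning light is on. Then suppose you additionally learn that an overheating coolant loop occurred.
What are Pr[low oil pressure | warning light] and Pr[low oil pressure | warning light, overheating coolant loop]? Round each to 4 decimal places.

Pr[low oil pressure | warning light] ≈ 0.7375; Pr[low oil pressure | warning light, overheating coolant loop] ≈ 0.3493

Enumerate the 4 (low oil pressure, overheating coolant loop) configurations and weight by the priors:
  P(warning light) = 0.07·0.71·0.94 + 0.7·0.71·0.06 + 0.73·0.29·0.94 + 0.92·0.29·0.06
        = 0.046718 + 0.029820 + 0.198998 + 0.016008 = 0.291544
The terms with low oil pressure present sum to 0.215006, so
  P(low oil pressure | warning light) = 0.215006 / 0.291544 ≈ 0.7375

Now condition on the additional information:
P(warning light | overheating coolant loop) = 0.7*0.71 + 0.92*0.29 = 0.497000 + 0.266800 = 0.763800
Of this, 0.266800 comes from 0.92*0.29 (the low oil pressure=true cases).
So P(low oil pressure | warning light, overheating coolant loop) = 0.266800/0.763800 ≈ 0.3493.
This is intercausal reasoning (explaining away): once overheating coolant loop accounts for the warning light, low oil pressure becomes less likely.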